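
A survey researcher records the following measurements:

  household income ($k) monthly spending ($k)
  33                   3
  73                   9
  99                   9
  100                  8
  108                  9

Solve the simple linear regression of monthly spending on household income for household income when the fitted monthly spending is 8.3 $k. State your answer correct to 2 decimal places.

n = 5, Σx = 413, Σy = 38, Σxy = 3419, Σx² = 37883
Sxx = Σx² − (Σx)²/n = 37883 − 34113.8 = 3769.2
Sxy = Σxy − (Σx)(Σy)/n = 3419 − 3138.8 = 280.2
b = Sxy/Sxx = 280.2/3769.2 = 0.074339
a = ȳ − b·x̄ = 7.6 − 0.074339·82.6 = 1.459567
Set a + b·x = 8.3: x = (8.3 − 1.459567) / 0.074339 = 92.016274

92.02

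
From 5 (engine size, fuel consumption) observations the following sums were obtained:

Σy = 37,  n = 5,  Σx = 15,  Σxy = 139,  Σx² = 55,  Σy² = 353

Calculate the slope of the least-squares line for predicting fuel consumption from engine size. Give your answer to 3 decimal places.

Sxx = Σx² − (Σx)²/n = 55 − 45 = 10
Sxy = Σxy − (Σx)(Σy)/n = 139 − 111 = 28
b = Sxy/Sxx = 28/10 = 2.8

2.800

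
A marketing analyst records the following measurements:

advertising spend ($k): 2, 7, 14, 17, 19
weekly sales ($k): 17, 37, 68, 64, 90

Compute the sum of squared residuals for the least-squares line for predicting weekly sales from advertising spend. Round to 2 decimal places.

194.92

n = 5, Σx = 59, Σy = 276, Σxy = 4043, Σx² = 899, Σy² = 18478
Sxx = Σx² − (Σx)²/n = 899 − 696.2 = 202.8
Sxy = Σxy − (Σx)(Σy)/n = 4043 − 3256.8 = 786.2
Syy = Σy² − (Σy)²/n = 18478 − 15235.2 = 3242.8
b = Sxy/Sxx = 786.2/202.8 = 3.876726
SSE = Syy − b·Sxy = 3242.8 − 3.876726·786.2 = 194.918146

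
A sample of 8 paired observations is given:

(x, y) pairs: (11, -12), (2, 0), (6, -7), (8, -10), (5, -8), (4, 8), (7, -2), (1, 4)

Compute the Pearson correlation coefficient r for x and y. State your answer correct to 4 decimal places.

-0.7675

n = 8, Σx = 44, Σy = -27, Σxy = -272, Σx² = 316, Σy² = 441
Sxx = Σx² − (Σx)²/n = 316 − 242 = 74
Sxy = Σxy − (Σx)(Σy)/n = -272 − (-148.5) = -123.5
Syy = Σy² − (Σy)²/n = 441 − 91.125 = 349.875
r = Sxy/√(Sxx·Syy) = -123.5/√(25890.75) = -123.5/160.906028 = -0.767529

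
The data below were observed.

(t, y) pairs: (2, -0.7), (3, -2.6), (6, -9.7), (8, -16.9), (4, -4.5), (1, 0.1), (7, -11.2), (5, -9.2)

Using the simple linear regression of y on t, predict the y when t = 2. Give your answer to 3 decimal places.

n = 8, Σx = 36, Σy = -54.7, Σxy = -344.9, Σx² = 204
Sxx = Σx² − (Σx)²/n = 204 − 162 = 42
Sxy = Σxy − (Σx)(Σy)/n = -344.9 − (-246.15) = -98.75
b = Sxy/Sxx = -98.75/42 = -2.351190
a = ȳ − b·x̄ = -6.8375 − (-2.351190)·4.5 = 3.742857
ŷ(2) = a + b·2 = 3.742857 + (-2.351190)·2 = -0.959524

-0.960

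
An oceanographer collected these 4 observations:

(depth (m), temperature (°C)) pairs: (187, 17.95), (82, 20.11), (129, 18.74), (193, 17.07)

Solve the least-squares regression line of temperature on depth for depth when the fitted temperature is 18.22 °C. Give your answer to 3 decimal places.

n = 4, Σx = 591, Σy = 73.87, Σxy = 10717.64, Σx² = 95583
Sxx = Σx² − (Σx)²/n = 95583 − 87320.25 = 8262.75
Sxy = Σxy − (Σx)(Σy)/n = 10717.64 − 10914.2925 = -196.6525
b = Sxy/Sxx = -196.6525/8262.75 = -0.023800
a = ȳ − b·x̄ = 18.4675 − (-0.023800)·147.75 = 21.983933
Set a + b·x = 18.22: x = (18.22 − 21.983933) / (-0.023800) = 158.149210

158.149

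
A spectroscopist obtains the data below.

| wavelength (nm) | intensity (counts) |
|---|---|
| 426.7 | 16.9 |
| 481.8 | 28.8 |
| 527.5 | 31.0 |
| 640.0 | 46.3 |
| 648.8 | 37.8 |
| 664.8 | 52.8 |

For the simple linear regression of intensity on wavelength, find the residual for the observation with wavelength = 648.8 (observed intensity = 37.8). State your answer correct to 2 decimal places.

-7.90

n = 6, Σx = 3389.6, Σy = 213.6, Σxy = 126697.65, Σx² = 1964960.86
Sxx = Σx² − (Σx)²/n = 1964960.86 − 1914898.026667 = 50062.833333
Sxy = Σxy − (Σx)(Σy)/n = 126697.65 − 120669.76 = 6027.89
b = Sxy/Sxx = 6027.89/50062.833333 = 0.120406
a = ȳ − b·x̄ = 35.6 − 0.120406·564.933333 = -32.421639
ŷ(648.8) = -32.421639 + 0.120406·648.8 = 45.698091
residual = y − ŷ = 37.8 − 45.698091 = -7.898091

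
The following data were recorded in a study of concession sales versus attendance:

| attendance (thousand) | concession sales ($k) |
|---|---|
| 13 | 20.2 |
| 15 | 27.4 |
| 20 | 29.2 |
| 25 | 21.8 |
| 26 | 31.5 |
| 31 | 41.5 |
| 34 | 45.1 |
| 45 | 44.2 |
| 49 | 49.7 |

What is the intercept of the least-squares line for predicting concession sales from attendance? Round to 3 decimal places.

n = 9, Σx = 258, Σy = 310.6, Σxy = 9865.8, Σx² = 8638
Sxx = Σx² − (Σx)²/n = 8638 − 7396 = 1242
Sxy = Σxy − (Σx)(Σy)/n = 9865.8 − 8903.866667 = 961.933333
b = Sxy/Sxx = 961.933333/1242 = 0.774503
a = ȳ − b·x̄ = 34.511111 − 0.774503·28.666667 = 12.308678

12.309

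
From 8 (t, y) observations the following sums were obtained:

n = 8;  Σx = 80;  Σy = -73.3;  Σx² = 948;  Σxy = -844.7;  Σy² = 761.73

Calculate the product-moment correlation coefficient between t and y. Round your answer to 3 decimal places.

-0.967

Sxx = Σx² − (Σx)²/n = 948 − 800 = 148
Sxy = Σxy − (Σx)(Σy)/n = -844.7 − (-733) = -111.7
Syy = Σy² − (Σy)²/n = 761.73 − 671.61125 = 90.11875
r = Sxy/√(Sxx·Syy) = -111.7/√(13337.575) = -111.7/115.488419 = -0.967197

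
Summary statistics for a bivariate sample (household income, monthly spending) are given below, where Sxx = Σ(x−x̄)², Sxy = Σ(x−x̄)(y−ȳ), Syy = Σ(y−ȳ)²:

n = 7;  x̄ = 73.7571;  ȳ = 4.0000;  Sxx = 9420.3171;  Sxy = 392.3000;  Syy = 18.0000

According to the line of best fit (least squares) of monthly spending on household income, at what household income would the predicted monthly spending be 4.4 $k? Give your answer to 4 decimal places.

83.3623

b = Sxy/Sxx = 392.3/9420.3171 = 0.041644
a = ȳ − b·x̄ = 4 − 0.041644·73.7571 = 0.928457
Set a + b·x = 4.4: x = (4.4 − 0.928457) / 0.041644 = 83.362318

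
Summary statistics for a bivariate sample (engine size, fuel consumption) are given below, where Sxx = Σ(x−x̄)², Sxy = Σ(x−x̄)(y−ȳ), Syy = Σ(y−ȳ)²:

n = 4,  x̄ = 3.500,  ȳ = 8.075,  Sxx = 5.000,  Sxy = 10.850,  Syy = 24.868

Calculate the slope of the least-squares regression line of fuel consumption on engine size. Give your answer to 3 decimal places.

2.170

b = Sxy/Sxx = 10.85/5 = 2.17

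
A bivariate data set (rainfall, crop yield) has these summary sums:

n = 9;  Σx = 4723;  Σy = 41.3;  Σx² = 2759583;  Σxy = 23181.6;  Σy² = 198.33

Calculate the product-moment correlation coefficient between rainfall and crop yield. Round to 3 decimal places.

Sxx = Σx² − (Σx)²/n = 2759583 − 2478525.444444 = 281057.555556
Sxy = Σxy − (Σx)(Σy)/n = 23181.6 − 21673.322222 = 1508.277778
Syy = Σy² − (Σy)²/n = 198.33 − 189.521111 = 8.808889
r = Sxy/√(Sxx·Syy) = 1508.277778/√(2475804.778272) = 1508.277778/1573.469027 = 0.958568

0.959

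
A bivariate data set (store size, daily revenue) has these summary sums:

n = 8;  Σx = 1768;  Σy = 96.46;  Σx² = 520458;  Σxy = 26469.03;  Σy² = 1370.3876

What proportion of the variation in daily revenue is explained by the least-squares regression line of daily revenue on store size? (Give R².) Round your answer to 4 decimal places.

0.9866

Sxx = Σx² − (Σx)²/n = 520458 − 390728 = 129730
Sxy = Σxy − (Σx)(Σy)/n = 26469.03 − 21317.66 = 5151.37
Syy = Σy² − (Σy)²/n = 1370.3876 − 1163.06645 = 207.32115
R² = Sxy²/(Sxx·Syy) = (5151.37)²/(129730·207.32115) = 0.986646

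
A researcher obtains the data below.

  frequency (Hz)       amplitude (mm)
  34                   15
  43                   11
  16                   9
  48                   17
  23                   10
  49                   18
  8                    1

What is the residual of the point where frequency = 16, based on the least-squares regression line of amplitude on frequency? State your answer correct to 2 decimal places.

n = 7, Σx = 221, Σy = 81, Σxy = 3063, Σx² = 8559
Sxx = Σx² − (Σx)²/n = 8559 − 6977.285714 = 1581.714286
Sxy = Σxy − (Σx)(Σy)/n = 3063 − 2557.285714 = 505.714286
b = Sxy/Sxx = 505.714286/1581.714286 = 0.319725
a = ȳ − b·x̄ = 11.571429 − 0.319725·31.571429 = 1.477240
ŷ(16) = 1.477240 + 0.319725·16 = 6.592847
residual = y − ŷ = 9 − 6.592847 = 2.407153

2.41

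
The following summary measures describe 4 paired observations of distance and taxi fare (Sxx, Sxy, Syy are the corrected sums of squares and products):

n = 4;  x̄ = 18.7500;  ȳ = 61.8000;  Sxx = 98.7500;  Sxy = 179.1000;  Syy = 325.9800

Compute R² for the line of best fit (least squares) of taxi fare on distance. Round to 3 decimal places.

0.996

R² = Sxy²/(Sxx·Syy) = (179.1)²/(98.75·325.98) = 0.996467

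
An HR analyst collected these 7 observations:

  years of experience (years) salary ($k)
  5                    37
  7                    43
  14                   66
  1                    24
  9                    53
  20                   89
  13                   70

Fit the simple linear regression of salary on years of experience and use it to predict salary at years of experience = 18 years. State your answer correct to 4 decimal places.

82.8203

n = 7, Σx = 69, Σy = 382, Σxy = 4601, Σx² = 921
Sxx = Σx² − (Σx)²/n = 921 − 680.142857 = 240.857143
Sxy = Σxy − (Σx)(Σy)/n = 4601 − 3765.428571 = 835.571429
b = Sxy/Sxx = 835.571429/240.857143 = 3.469158
a = ȳ − b·x̄ = 54.571429 − 3.469158·9.857143 = 20.375445
ŷ(18) = a + b·18 = 20.375445 + 3.469158·18 = 82.820285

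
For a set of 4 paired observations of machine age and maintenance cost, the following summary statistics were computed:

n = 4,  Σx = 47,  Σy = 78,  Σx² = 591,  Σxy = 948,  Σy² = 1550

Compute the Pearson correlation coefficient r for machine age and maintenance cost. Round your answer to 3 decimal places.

0.940

Sxx = Σx² − (Σx)²/n = 591 − 552.25 = 38.75
Sxy = Σxy − (Σx)(Σy)/n = 948 − 916.5 = 31.5
Syy = Σy² − (Σy)²/n = 1550 − 1521 = 29
r = Sxy/√(Sxx·Syy) = 31.5/√(1123.75) = 31.5/33.522381 = 0.939671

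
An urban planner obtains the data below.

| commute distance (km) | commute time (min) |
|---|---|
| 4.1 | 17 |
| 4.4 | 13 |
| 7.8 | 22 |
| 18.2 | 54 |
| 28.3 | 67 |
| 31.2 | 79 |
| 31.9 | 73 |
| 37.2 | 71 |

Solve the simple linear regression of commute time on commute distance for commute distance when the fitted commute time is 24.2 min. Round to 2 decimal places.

7.64

n = 8, Σx = 163.1, Σy = 396, Σxy = 10612.1, Σx² = 4604.03
Sxx = Σx² − (Σx)²/n = 4604.03 − 3325.20125 = 1278.82875
Sxy = Σxy − (Σx)(Σy)/n = 10612.1 − 8073.45 = 2538.65
b = Sxy/Sxx = 2538.65/1278.82875 = 1.985137
a = ȳ − b·x̄ = 49.5 − 1.985137·20.3875 = 9.028024
Set a + b·x = 24.2: x = (24.2 − 9.028024) / 1.985137 = 7.642786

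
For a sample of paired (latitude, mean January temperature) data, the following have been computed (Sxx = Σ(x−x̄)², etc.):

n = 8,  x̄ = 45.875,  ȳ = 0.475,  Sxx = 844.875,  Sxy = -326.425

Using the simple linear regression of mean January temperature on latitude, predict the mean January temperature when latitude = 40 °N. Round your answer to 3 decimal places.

2.745

b = Sxy/Sxx = -326.425/844.875 = -0.386359
a = ȳ − b·x̄ = 0.475 − (-0.386359)·45.875 = 18.199216
ŷ(40) = a + b·40 = 18.199216 + (-0.386359)·40 = 2.744859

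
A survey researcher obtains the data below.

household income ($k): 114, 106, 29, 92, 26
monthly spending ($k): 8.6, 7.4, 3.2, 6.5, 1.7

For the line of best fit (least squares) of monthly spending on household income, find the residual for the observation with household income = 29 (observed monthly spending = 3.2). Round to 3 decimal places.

0.702

n = 5, Σx = 367, Σy = 27.4, Σxy = 2499.8, Σx² = 34213
Sxx = Σx² − (Σx)²/n = 34213 − 26937.8 = 7275.2
Sxy = Σxy − (Σx)(Σy)/n = 2499.8 − 2011.16 = 488.64
b = Sxy/Sxx = 488.64/7275.2 = 0.067165
a = ȳ − b·x̄ = 5.48 − 0.067165·73.4 = 0.550077
ŷ(29) = 0.550077 + 0.067165·29 = 2.497867
residual = y − ŷ = 3.2 − 2.497867 = 0.702133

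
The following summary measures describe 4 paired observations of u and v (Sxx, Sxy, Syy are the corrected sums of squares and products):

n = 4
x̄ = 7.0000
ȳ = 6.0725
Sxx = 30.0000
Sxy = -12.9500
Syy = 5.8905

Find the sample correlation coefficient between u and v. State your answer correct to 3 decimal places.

r = Sxy/√(Sxx·Syy) = -12.95/√(176.715) = -12.95/13.293419 = -0.974166

-0.974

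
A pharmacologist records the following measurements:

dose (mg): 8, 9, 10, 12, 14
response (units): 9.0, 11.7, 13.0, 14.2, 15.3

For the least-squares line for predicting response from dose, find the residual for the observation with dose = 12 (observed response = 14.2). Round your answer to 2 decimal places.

0.23

n = 5, Σx = 53, Σy = 63.2, Σxy = 691.9, Σx² = 585
Sxx = Σx² − (Σx)²/n = 585 − 561.8 = 23.2
Sxy = Σxy − (Σx)(Σy)/n = 691.9 − 669.92 = 21.98
b = Sxy/Sxx = 21.98/23.2 = 0.947414
a = ȳ − b·x̄ = 12.64 − 0.947414·10.6 = 2.597414
ŷ(12) = 2.597414 + 0.947414·12 = 13.966379
residual = y − ŷ = 14.2 − 13.966379 = 0.233621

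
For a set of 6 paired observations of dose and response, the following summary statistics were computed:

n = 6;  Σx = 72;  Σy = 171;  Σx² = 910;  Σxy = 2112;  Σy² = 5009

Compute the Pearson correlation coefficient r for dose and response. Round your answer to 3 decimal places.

0.760

Sxx = Σx² − (Σx)²/n = 910 − 864 = 46
Sxy = Σxy − (Σx)(Σy)/n = 2112 − 2052 = 60
Syy = Σy² − (Σy)²/n = 5009 − 4873.5 = 135.5
r = Sxy/√(Sxx·Syy) = 60/√(6233) = 60/78.949351 = 0.759981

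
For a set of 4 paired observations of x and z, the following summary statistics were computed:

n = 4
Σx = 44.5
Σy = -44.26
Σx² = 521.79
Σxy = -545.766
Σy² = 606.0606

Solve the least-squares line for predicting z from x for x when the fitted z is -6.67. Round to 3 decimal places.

Sxx = Σx² − (Σx)²/n = 521.79 − 495.0625 = 26.7275
Sxy = Σxy − (Σx)(Σy)/n = -545.766 − (-492.3925) = -53.3735
b = Sxy/Sxx = -53.3735/26.7275 = -1.996951
a = ȳ − b·x̄ = -11.065 − (-1.996951)·11.125 = 11.151077
Set a + b·x = -6.67: x = (-6.67 − 11.151077) / (-1.996951) = 8.924144

8.924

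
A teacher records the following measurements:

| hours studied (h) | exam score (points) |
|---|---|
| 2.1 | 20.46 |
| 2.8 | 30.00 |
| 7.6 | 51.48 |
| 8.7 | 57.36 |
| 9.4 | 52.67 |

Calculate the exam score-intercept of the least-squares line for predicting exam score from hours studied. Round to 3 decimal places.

n = 5, Σx = 30.6, Σy = 211.97, Σxy = 1512.344, Σx² = 234.06
Sxx = Σx² − (Σx)²/n = 234.06 − 187.272 = 46.788
Sxy = Σxy − (Σx)(Σy)/n = 1512.344 − 1297.2564 = 215.0876
b = Sxy/Sxx = 215.0876/46.788 = 4.597068
a = ȳ − b·x̄ = 42.394 − 4.597068·6.12 = 14.259946

14.260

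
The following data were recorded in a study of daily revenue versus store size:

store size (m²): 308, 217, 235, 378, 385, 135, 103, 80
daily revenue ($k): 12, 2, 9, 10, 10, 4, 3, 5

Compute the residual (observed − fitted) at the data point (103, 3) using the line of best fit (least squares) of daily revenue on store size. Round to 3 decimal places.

n = 8, Σx = 1841, Σy = 55, Σxy = 15124, Σx² = 523521
Sxx = Σx² − (Σx)²/n = 523521 − 423660.125 = 99860.875
Sxy = Σxy − (Σx)(Σy)/n = 15124 − 12656.875 = 2467.125
b = Sxy/Sxx = 2467.125/99860.875 = 0.024706
a = ȳ − b·x̄ = 6.875 − 0.024706·230.125 = 1.189619
ŷ(103) = 1.189619 + 0.024706·103 = 3.734298
residual = y − ŷ = 3 − 3.734298 = -0.734298

-0.734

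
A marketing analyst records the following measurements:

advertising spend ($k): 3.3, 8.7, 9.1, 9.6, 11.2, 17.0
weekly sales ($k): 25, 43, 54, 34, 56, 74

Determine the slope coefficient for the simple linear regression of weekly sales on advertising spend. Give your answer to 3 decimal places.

n = 6, Σx = 58.9, Σy = 286, Σxy = 3159.6, Σx² = 675.99
Sxx = Σx² − (Σx)²/n = 675.99 − 578.201667 = 97.788333
Sxy = Σxy − (Σx)(Σy)/n = 3159.6 − 2807.566667 = 352.033333
b = Sxy/Sxx = 352.033333/97.788333 = 3.599952

3.600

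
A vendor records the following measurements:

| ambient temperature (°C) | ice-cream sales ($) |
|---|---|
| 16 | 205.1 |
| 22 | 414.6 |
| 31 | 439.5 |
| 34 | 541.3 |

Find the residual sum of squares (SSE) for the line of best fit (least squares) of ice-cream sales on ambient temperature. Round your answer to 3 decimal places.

9128.970

n = 4, Σx = 103, Σy = 1600.5, Σxy = 44431.5, Σx² = 2857, Σy² = 700125.11
Sxx = Σx² − (Σx)²/n = 2857 − 2652.25 = 204.75
Sxy = Σxy − (Σx)(Σy)/n = 44431.5 − 41212.875 = 3218.625
Syy = Σy² − (Σy)²/n = 700125.11 − 640400.0625 = 59725.0475
b = Sxy/Sxx = 3218.625/204.75 = 15.719780
SSE = Syy − b·Sxy = 59725.0475 − 15.719780·3218.625 = 9128.969890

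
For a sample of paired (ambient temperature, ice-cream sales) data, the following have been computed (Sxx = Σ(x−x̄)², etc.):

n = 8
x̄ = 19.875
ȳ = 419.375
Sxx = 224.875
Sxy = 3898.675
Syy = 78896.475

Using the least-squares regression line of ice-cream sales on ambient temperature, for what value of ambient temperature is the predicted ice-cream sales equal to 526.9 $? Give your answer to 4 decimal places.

26.0770

b = Sxy/Sxx = 3898.675/224.875 = 17.337076
a = ȳ − b·x̄ = 419.375 − 17.337076·19.875 = 74.800611
Set a + b·x = 526.9: x = (526.9 − 74.800611) / 17.337076 = 26.077026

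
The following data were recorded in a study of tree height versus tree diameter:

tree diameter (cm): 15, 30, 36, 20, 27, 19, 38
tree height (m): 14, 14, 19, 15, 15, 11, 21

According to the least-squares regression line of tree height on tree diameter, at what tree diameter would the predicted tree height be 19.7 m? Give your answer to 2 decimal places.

39.66

n = 7, Σx = 185, Σy = 109, Σxy = 3026, Σx² = 5355
Sxx = Σx² − (Σx)²/n = 5355 − 4889.285714 = 465.714286
Sxy = Σxy − (Σx)(Σy)/n = 3026 − 2880.714286 = 145.285714
b = Sxy/Sxx = 145.285714/465.714286 = 0.311963
a = ȳ − b·x̄ = 15.571429 − 0.311963·26.428571 = 7.326687
Set a + b·x = 19.7: x = (19.7 − 7.326687) / 0.311963 = 39.662734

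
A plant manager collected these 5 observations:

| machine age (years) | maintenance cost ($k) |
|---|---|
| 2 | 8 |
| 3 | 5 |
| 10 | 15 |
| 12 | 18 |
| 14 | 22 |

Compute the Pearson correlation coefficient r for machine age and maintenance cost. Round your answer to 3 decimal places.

n = 5, Σx = 41, Σy = 68, Σxy = 705, Σx² = 453, Σy² = 1122
Sxx = Σx² − (Σx)²/n = 453 − 336.2 = 116.8
Sxy = Σxy − (Σx)(Σy)/n = 705 − 557.6 = 147.4
Syy = Σy² − (Σy)²/n = 1122 − 924.8 = 197.2
r = Sxy/√(Sxx·Syy) = 147.4/√(23032.96) = 147.4/151.766136 = 0.971231

0.971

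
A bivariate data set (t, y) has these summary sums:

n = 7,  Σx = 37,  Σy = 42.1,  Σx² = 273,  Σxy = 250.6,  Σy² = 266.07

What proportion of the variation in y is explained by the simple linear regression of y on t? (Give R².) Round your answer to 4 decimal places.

Sxx = Σx² − (Σx)²/n = 273 − 195.571429 = 77.428571
Sxy = Σxy − (Σx)(Σy)/n = 250.6 − 222.528571 = 28.071429
Syy = Σy² − (Σy)²/n = 266.07 − 253.201429 = 12.868571
R² = Sxy²/(Sxx·Syy) = (28.071429)²/(77.428571·12.868571) = 0.790856

0.7909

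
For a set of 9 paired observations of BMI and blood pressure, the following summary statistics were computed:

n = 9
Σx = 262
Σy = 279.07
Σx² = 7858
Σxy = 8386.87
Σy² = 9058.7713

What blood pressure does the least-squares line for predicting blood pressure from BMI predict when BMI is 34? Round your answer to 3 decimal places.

Sxx = Σx² − (Σx)²/n = 7858 − 7627.111111 = 230.888889
Sxy = Σxy − (Σx)(Σy)/n = 8386.87 − 8124.037778 = 262.832222
b = Sxy/Sxx = 262.832222/230.888889 = 1.138349
a = ȳ − b·x̄ = 31.007778 − 1.138349·29.111111 = -2.130837
ŷ(34) = a + b·34 = -2.130837 + 1.138349·34 = 36.573041

36.573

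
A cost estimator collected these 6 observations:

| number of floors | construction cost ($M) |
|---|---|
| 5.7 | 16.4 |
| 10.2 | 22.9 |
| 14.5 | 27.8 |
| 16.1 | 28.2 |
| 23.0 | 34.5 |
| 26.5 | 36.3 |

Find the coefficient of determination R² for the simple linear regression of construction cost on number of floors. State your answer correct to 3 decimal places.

n = 6, Σx = 96, Σy = 166.1, Σxy = 2939.63, Σx² = 1837.24, Σy² = 4869.39
Sxx = Σx² − (Σx)²/n = 1837.24 − 1536 = 301.24
Sxy = Σxy − (Σx)(Σy)/n = 2939.63 − 2657.6 = 282.03
Syy = Σy² − (Σy)²/n = 4869.39 − 4598.201667 = 271.188333
R² = Sxy²/(Sxx·Syy) = (282.03)²/(301.24·271.188333) = 0.973659

0.974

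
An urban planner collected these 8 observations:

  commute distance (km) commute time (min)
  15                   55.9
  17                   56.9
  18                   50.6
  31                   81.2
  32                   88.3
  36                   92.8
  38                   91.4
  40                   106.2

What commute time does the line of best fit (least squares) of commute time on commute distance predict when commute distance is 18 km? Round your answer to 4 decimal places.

n = 8, Σx = 227, Σy = 623.3, Σxy = 19121.4, Σx² = 7163
Sxx = Σx² − (Σx)²/n = 7163 − 6441.125 = 721.875
Sxy = Σxy − (Σx)(Σy)/n = 19121.4 − 17686.1375 = 1435.2625
b = Sxy/Sxx = 1435.2625/721.875 = 1.988242
a = ȳ − b·x̄ = 77.9125 − 1.988242·28.375 = 21.496121
ŷ(18) = a + b·18 = 21.496121 + 1.988242·18 = 57.284485

57.2845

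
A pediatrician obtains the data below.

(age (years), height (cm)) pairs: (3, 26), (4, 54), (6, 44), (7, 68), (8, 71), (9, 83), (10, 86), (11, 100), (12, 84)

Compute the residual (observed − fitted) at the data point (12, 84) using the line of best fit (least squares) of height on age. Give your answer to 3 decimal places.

-13.832

n = 9, Σx = 70, Σy = 616, Σxy = 5317, Σx² = 620
Sxx = Σx² − (Σx)²/n = 620 − 544.444444 = 75.555556
Sxy = Σxy − (Σx)(Σy)/n = 5317 − 4791.111111 = 525.888889
b = Sxy/Sxx = 525.888889/75.555556 = 6.960294
a = ȳ − b·x̄ = 68.444444 − 6.960294·7.777778 = 14.308824
ŷ(12) = 14.308824 + 6.960294·12 = 97.832353
residual = y − ŷ = 84 − 97.832353 = -13.832353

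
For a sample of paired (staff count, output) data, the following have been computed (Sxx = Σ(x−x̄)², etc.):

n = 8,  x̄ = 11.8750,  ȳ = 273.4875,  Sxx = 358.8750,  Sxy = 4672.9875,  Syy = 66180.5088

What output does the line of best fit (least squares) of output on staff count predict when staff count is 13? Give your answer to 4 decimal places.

b = Sxy/Sxx = 4672.9875/358.875 = 13.021212
a = ȳ − b·x̄ = 273.4875 − 13.021212·11.875 = 118.860606
ŷ(13) = a + b·13 = 118.860606 + 13.021212·13 = 288.136364

288.1364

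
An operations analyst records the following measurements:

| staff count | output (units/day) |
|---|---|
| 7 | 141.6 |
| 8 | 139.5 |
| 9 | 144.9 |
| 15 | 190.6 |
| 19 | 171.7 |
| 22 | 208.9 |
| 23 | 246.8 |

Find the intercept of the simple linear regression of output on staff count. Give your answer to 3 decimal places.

98.145

n = 7, Σx = 103, Σy = 1244, Σxy = 19804.8, Σx² = 1793
Sxx = Σx² − (Σx)²/n = 1793 − 1515.571429 = 277.428571
Sxy = Σxy − (Σx)(Σy)/n = 19804.8 − 18304.571429 = 1500.228571
b = Sxy/Sxx = 1500.228571/277.428571 = 5.407621
a = ȳ − b·x̄ = 177.714286 − 5.407621·14.714286 = 98.145005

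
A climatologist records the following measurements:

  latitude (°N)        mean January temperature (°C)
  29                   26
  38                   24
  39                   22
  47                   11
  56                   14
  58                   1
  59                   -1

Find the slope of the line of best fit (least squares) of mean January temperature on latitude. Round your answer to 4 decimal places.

n = 7, Σx = 326, Σy = 97, Σxy = 3824, Σx² = 15996
Sxx = Σx² − (Σx)²/n = 15996 − 15182.285714 = 813.714286
Sxy = Σxy − (Σx)(Σy)/n = 3824 − 4517.428571 = -693.428571
b = Sxy/Sxx = -693.428571/813.714286 = -0.852177

-0.8522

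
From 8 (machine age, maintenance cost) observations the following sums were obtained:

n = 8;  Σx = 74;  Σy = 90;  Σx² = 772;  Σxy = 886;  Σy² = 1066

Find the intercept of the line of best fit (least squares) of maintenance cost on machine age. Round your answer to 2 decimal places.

Sxx = Σx² − (Σx)²/n = 772 − 684.5 = 87.5
Sxy = Σxy − (Σx)(Σy)/n = 886 − 832.5 = 53.5
b = Sxy/Sxx = 53.5/87.5 = 0.611429
a = ȳ − b·x̄ = 11.25 − 0.611429·9.25 = 5.594286

5.59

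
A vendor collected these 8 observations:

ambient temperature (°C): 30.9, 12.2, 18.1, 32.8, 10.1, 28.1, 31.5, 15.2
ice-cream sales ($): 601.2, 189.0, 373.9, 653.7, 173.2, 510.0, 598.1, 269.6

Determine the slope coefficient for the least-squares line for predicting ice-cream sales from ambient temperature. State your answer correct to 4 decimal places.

n = 8, Σx = 178.9, Σy = 3368.7, Σxy = 88110.22, Σx² = 4622.01
Sxx = Σx² − (Σx)²/n = 4622.01 − 4000.65125 = 621.35875
Sxy = Σxy − (Σx)(Σy)/n = 88110.22 − 75332.55375 = 12777.66625
b = Sxy/Sxx = 12777.66625/621.35875 = 20.564072

20.5641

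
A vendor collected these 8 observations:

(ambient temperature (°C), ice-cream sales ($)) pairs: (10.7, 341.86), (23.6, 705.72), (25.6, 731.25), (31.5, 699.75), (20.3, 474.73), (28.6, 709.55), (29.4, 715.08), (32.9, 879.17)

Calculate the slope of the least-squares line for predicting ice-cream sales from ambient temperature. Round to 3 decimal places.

21.414

n = 8, Σx = 202.6, Σy = 5257.11, Σxy = 140953.213, Σx² = 5495.88
Sxx = Σx² − (Σx)²/n = 5495.88 − 5130.845 = 365.035
Sxy = Σxy − (Σx)(Σy)/n = 140953.213 − 133136.31075 = 7816.90225
b = Sxy/Sxx = 7816.90225/365.035 = 21.414117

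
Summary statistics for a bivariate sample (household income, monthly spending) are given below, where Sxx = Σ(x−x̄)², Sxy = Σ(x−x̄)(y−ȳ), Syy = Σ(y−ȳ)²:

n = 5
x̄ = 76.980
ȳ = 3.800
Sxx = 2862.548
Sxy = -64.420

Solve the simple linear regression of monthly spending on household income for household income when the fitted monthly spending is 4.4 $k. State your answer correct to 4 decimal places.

b = Sxy/Sxx = -64.42/2862.548 = -0.022504
a = ȳ − b·x̄ = 3.8 − (-0.022504)·76.98 = 5.532391
Set a + b·x = 4.4: x = (4.4 − 5.532391) / (-0.022504) = 50.318578

50.3186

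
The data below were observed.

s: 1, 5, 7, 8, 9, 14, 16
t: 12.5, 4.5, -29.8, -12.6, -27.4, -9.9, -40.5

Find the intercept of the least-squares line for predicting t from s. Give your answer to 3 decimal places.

8.248

n = 7, Σx = 60, Σy = -103.2, Σxy = -1307.6, Σx² = 672
Sxx = Σx² − (Σx)²/n = 672 − 514.285714 = 157.714286
Sxy = Σxy − (Σx)(Σy)/n = -1307.6 − (-884.571429) = -423.028571
b = Sxy/Sxx = -423.028571/157.714286 = -2.682246
a = ȳ − b·x̄ = -14.742857 − (-2.682246)·8.571429 = 8.247826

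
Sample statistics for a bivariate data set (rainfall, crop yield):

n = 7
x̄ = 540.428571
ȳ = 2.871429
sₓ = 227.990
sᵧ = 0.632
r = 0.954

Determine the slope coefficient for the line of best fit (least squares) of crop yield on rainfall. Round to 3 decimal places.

b = r · sᵧ/sₓ = 0.954 · 0.632/227.99 = 0.002645

0.003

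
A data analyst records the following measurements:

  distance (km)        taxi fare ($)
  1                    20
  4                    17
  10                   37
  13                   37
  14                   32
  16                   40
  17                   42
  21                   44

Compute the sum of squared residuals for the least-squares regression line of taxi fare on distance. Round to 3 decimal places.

101.543

n = 8, Σx = 96, Σy = 269, Σxy = 3665, Σx² = 1468, Σy² = 9751
Sxx = Σx² − (Σx)²/n = 1468 − 1152 = 316
Sxy = Σxy − (Σx)(Σy)/n = 3665 − 3228 = 437
Syy = Σy² − (Σy)²/n = 9751 − 9045.125 = 705.875
b = Sxy/Sxx = 437/316 = 1.382911
SSE = Syy − b·Sxy = 705.875 − 1.382911·437 = 101.542722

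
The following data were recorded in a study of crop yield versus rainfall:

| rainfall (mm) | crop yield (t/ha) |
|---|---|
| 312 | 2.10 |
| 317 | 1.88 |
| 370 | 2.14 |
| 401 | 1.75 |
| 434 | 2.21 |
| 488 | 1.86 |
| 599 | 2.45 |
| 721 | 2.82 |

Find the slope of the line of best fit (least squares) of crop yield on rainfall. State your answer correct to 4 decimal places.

0.0019

n = 8, Σx = 3642, Σy = 17.21, Σxy = 8112.3, Σx² = 1800676
Sxx = Σx² − (Σx)²/n = 1800676 − 1658020.5 = 142655.5
Sxy = Σxy − (Σx)(Σy)/n = 8112.3 − 7834.8525 = 277.4475
b = Sxy/Sxx = 277.4475/142655.5 = 0.001945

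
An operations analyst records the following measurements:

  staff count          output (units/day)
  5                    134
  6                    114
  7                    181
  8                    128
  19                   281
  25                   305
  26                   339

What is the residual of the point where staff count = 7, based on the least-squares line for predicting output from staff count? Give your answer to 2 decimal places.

n = 7, Σx = 96, Σy = 1482, Σxy = 25423, Σx² = 1836
Sxx = Σx² − (Σx)²/n = 1836 − 1316.571429 = 519.428571
Sxy = Σxy − (Σx)(Σy)/n = 25423 − 20324.571429 = 5098.428571
b = Sxy/Sxx = 5098.428571/519.428571 = 9.815457
a = ȳ − b·x̄ = 211.714286 − 9.815457·13.714286 = 77.102310
ŷ(7) = 77.102310 + 9.815457·7 = 145.810506
residual = y − ŷ = 181 − 145.810506 = 35.189494

35.19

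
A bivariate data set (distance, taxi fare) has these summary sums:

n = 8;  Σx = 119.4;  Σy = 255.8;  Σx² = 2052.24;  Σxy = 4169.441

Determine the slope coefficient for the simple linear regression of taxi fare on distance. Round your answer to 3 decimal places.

Sxx = Σx² − (Σx)²/n = 2052.24 − 1782.045 = 270.195
Sxy = Σxy − (Σx)(Σy)/n = 4169.441 − 3817.815 = 351.626
b = Sxy/Sxx = 351.626/270.195 = 1.301379

1.301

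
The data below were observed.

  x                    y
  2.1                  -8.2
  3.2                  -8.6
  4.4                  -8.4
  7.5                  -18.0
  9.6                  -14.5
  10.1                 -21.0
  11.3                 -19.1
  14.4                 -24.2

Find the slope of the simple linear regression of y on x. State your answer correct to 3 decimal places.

n = 8, Σx = 62.6, Σy = -122, Σxy = -1132.31, Σx² = 619.48
Sxx = Σx² − (Σx)²/n = 619.48 − 489.845 = 129.635
Sxy = Σxy − (Σx)(Σy)/n = -1132.31 − (-954.65) = -177.66
b = Sxy/Sxx = -177.66/129.635 = -1.370463

-1.370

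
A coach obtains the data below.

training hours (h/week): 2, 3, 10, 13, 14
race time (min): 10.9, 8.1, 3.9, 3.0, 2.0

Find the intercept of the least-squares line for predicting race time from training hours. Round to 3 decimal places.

n = 5, Σx = 42, Σy = 27.9, Σxy = 152.1, Σx² = 478
Sxx = Σx² − (Σx)²/n = 478 − 352.8 = 125.2
Sxy = Σxy − (Σx)(Σy)/n = 152.1 − 234.36 = -82.26
b = Sxy/Sxx = -82.26/125.2 = -0.657029
a = ȳ − b·x̄ = 5.58 − (-0.657029)·8.4 = 11.099042

11.099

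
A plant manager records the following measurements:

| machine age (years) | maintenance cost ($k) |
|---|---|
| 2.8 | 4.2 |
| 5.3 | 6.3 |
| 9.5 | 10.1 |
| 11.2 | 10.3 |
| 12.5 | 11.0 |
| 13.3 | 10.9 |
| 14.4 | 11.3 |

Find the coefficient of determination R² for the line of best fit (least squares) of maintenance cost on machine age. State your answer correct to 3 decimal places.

n = 7, Σx = 69, Σy = 64.1, Σxy = 701.65, Σx² = 792.12, Σy² = 632.93
Sxx = Σx² − (Σx)²/n = 792.12 − 680.142857 = 111.977143
Sxy = Σxy − (Σx)(Σy)/n = 701.65 − 631.842857 = 69.807143
Syy = Σy² − (Σy)²/n = 632.93 − 586.972857 = 45.957143
R² = Sxy²/(Sxx·Syy) = (69.807143)²/(111.977143·45.957143) = 0.946929

0.947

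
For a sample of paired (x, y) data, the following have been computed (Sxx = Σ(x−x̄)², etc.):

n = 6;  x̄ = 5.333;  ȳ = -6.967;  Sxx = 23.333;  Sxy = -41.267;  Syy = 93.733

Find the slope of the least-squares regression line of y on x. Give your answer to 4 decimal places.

-1.7686

b = Sxy/Sxx = -41.267/23.333 = -1.768611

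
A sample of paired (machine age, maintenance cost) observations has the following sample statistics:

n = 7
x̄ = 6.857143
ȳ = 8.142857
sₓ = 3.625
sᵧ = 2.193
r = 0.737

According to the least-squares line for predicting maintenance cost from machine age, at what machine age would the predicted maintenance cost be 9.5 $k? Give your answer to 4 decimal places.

9.9010

b = r · sᵧ/sₓ = 0.737 · 2.193/3.625 = 0.445860
a = ȳ − b·x̄ = 8.142857 − 0.445860·6.857143 = 5.085534
Set a + b·x = 9.5: x = (9.5 − 5.085534) / 0.445860 = 9.901023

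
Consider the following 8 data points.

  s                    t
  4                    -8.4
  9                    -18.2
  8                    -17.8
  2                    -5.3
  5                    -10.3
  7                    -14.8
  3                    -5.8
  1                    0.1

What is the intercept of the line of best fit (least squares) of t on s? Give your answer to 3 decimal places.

0.732

n = 8, Σx = 39, Σy = -80.5, Σxy = -522.8, Σx² = 249
Sxx = Σx² − (Σx)²/n = 249 − 190.125 = 58.875
Sxy = Σxy − (Σx)(Σy)/n = -522.8 − (-392.4375) = -130.3625
b = Sxy/Sxx = -130.3625/58.875 = -2.214225
a = ȳ − b·x̄ = -10.0625 − (-2.214225)·4.875 = 0.731847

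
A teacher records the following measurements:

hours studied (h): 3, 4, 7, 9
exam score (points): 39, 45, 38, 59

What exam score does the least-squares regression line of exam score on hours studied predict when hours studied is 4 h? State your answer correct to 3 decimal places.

41.154

n = 4, Σx = 23, Σy = 181, Σxy = 1094, Σx² = 155
Sxx = Σx² − (Σx)²/n = 155 − 132.25 = 22.75
Sxy = Σxy − (Σx)(Σy)/n = 1094 − 1040.75 = 53.25
b = Sxy/Sxx = 53.25/22.75 = 2.340659
a = ȳ − b·x̄ = 45.25 − 2.340659·5.75 = 31.791209
ŷ(4) = a + b·4 = 31.791209 + 2.340659·4 = 41.153846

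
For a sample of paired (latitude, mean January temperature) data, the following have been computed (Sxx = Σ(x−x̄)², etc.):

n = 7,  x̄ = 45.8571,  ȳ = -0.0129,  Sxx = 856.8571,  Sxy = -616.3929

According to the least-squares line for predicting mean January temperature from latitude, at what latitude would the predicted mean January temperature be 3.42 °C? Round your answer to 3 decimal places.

41.085

b = Sxy/Sxx = -616.3929/856.8571 = -0.719365
a = ȳ − b·x̄ = -0.0129 − (-0.719365)·45.8571 = 32.975087
Set a + b·x = 3.42: x = (3.42 − 32.975087) / (-0.719365) = 41.084974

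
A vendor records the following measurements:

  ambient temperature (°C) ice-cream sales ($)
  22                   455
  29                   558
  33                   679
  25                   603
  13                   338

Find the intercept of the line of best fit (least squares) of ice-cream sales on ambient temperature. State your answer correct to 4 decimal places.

n = 5, Σx = 122, Σy = 2633, Σxy = 68068, Σx² = 3208
Sxx = Σx² − (Σx)²/n = 3208 − 2976.8 = 231.2
Sxy = Σxy − (Σx)(Σy)/n = 68068 − 64245.2 = 3822.8
b = Sxy/Sxx = 3822.8/231.2 = 16.534602
a = ȳ − b·x̄ = 526.6 − 16.534602·24.4 = 123.155709

123.1557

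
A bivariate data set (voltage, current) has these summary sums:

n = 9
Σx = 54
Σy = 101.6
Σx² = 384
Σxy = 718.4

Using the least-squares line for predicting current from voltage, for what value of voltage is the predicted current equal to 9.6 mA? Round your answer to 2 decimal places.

Sxx = Σx² − (Σx)²/n = 384 − 324 = 60
Sxy = Σxy − (Σx)(Σy)/n = 718.4 − 609.6 = 108.8
b = Sxy/Sxx = 108.8/60 = 1.813333
a = ȳ − b·x̄ = 11.288889 − 1.813333·6 = 0.408889
Set a + b·x = 9.6: x = (9.6 − 0.408889) / 1.813333 = 5.068627

5.07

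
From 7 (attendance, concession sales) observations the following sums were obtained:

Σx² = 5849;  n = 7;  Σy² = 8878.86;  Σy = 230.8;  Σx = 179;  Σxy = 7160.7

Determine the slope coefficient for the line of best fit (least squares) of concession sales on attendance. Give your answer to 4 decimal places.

0.9899

Sxx = Σx² − (Σx)²/n = 5849 − 4577.285714 = 1271.714286
Sxy = Σxy − (Σx)(Σy)/n = 7160.7 − 5901.885714 = 1258.814286
b = Sxy/Sxx = 1258.814286/1271.714286 = 0.989856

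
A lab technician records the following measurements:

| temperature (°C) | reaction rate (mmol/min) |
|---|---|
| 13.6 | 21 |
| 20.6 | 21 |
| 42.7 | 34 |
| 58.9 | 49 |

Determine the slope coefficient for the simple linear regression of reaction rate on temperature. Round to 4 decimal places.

0.6290

n = 4, Σx = 135.8, Σy = 125, Σxy = 5056.1, Σx² = 5901.82
Sxx = Σx² − (Σx)²/n = 5901.82 − 4610.41 = 1291.41
Sxy = Σxy − (Σx)(Σy)/n = 5056.1 − 4243.75 = 812.35
b = Sxy/Sxx = 812.35/1291.41 = 0.629041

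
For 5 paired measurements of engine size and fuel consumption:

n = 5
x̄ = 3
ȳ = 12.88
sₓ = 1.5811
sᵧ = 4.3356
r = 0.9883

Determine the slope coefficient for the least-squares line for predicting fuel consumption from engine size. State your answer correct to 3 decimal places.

2.710

b = r · sᵧ/sₓ = 0.9883 · 4.3356/1.5811 = 2.710058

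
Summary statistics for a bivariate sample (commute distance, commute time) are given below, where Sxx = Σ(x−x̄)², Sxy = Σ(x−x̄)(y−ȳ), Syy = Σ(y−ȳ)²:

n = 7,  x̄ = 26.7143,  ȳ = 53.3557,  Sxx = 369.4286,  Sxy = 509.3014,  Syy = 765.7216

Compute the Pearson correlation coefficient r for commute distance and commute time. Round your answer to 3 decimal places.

0.958

r = Sxy/√(Sxx·Syy) = 509.3014/√(282879.458678) = 509.3014/531.864136 = 0.957578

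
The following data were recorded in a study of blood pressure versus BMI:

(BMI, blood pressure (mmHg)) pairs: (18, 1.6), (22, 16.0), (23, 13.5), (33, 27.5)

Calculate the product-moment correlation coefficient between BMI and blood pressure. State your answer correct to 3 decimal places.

0.947

n = 4, Σx = 96, Σy = 58.6, Σxy = 1598.8, Σx² = 2426, Σy² = 1197.06
Sxx = Σx² − (Σx)²/n = 2426 − 2304 = 122
Sxy = Σxy − (Σx)(Σy)/n = 1598.8 − 1406.4 = 192.4
Syy = Σy² − (Σy)²/n = 1197.06 − 858.49 = 338.57
r = Sxy/√(Sxx·Syy) = 192.4/√(41305.54) = 192.4/203.237644 = 0.946675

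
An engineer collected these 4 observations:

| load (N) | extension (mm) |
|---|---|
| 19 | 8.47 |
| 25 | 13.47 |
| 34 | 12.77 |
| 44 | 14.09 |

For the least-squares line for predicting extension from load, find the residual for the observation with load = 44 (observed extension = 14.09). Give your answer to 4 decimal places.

-0.5082

n = 4, Σx = 122, Σy = 48.8, Σxy = 1551.82, Σx² = 4078
Sxx = Σx² − (Σx)²/n = 4078 − 3721 = 357
Sxy = Σxy − (Σx)(Σy)/n = 1551.82 − 1488.4 = 63.42
b = Sxy/Sxx = 63.42/357 = 0.177647
a = ȳ − b·x̄ = 12.2 − 0.177647·30.5 = 6.781765
ŷ(44) = 6.781765 + 0.177647·44 = 14.598235
residual = y − ŷ = 14.09 − 14.598235 = -0.508235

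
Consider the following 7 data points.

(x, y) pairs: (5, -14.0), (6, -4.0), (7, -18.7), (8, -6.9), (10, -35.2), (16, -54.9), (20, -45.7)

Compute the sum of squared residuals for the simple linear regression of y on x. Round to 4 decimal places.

n = 7, Σx = 72, Σy = -179.4, Σxy = -2424.5, Σx² = 930, Σy² = 6950.84
Sxx = Σx² − (Σx)²/n = 930 − 740.571429 = 189.428571
Sxy = Σxy − (Σx)(Σy)/n = -2424.5 − (-1845.257143) = -579.242857
Syy = Σy² − (Σy)²/n = 6950.84 − 4597.765714 = 2353.074286
b = Sxy/Sxx = -579.242857/189.428571 = -3.057843
SSE = Syy − b·Sxy = 2353.074286 − (-3.057843)·(-579.242857) = 581.840490

581.8405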